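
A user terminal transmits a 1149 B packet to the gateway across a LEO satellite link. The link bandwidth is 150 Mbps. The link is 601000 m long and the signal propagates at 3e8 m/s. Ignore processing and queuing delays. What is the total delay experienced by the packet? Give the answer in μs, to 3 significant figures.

2060 μs

L = 1149 × 8 = 9192 bits.
Transmission delay = L/R = 9192 / 150000000 = 61.28 μs.
Propagation delay = d/s = 601000 m / 300000000 m/s = 2003.33 μs.
Total = 2060 μs.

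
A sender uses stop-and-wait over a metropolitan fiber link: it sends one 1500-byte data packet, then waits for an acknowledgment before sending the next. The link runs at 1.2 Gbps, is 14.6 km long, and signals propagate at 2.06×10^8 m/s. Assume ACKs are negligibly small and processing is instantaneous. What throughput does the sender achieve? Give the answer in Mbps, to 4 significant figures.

t_tx = L/R = 12000/1200000000 = 1e-05 s.
t_prop = 14600/206000000 = 7.08738e-05 s; RTT = 0.000141748 s.
Cycle = t_tx + RTT = 0.000151748 s.
Throughput = L / cycle = 12000 / 0.000151748 = 79.08 Mbps.

79.08 Mbps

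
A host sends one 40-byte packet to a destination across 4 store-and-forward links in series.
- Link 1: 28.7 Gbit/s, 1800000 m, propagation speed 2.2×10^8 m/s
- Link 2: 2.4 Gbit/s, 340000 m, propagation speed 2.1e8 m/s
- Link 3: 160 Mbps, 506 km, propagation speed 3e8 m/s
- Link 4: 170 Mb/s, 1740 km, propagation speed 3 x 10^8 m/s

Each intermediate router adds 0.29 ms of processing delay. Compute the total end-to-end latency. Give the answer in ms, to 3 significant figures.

18.2 ms

L = 40 × 8 = 320 bits.
Transmission delays (L/R per hop): 1.11498e-05, 0.000133333, 0.002, 0.00188235 ms; sum = 0.00402684 ms.
Propagation delays (d/s per hop): 8.18182, 1.61905, 1.68667, 5.8 ms; sum = 17.2875 ms.
Processing at 3 router(s): 3 × 0.29 ms = 0.87 ms.
End-to-end = 18.2 ms.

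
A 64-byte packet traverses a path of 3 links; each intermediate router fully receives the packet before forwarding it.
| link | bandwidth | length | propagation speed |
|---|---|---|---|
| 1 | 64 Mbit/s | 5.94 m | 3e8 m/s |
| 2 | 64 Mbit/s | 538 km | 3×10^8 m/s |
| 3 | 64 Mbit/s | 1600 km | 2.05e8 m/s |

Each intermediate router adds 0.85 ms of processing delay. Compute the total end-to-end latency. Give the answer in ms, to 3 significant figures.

L = 64 × 8 = 512 bits.
Transmission delay per hop = L/R = 512/64000000 = 0.008 ms; 3 hops → 0.024 ms.
Propagation delays (d/s per hop): 1.98e-05, 1.79333, 7.80488 ms; sum = 9.59823 ms.
Processing at 2 router(s): 2 × 0.85 ms = 1.7 ms.
End-to-end = 11.3 ms.

11.3 ms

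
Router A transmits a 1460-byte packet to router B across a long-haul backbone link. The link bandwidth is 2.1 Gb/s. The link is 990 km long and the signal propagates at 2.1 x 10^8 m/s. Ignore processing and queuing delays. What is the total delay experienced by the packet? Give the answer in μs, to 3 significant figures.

L = 1460 × 8 = 11680 bits.
Transmission delay = L/R = 11680 / 2100000000 = 5.5619 μs.
Propagation delay = d/s = 990000 m / 210000000 m/s = 4714.29 μs.
Total = 4720 μs.

4720 μs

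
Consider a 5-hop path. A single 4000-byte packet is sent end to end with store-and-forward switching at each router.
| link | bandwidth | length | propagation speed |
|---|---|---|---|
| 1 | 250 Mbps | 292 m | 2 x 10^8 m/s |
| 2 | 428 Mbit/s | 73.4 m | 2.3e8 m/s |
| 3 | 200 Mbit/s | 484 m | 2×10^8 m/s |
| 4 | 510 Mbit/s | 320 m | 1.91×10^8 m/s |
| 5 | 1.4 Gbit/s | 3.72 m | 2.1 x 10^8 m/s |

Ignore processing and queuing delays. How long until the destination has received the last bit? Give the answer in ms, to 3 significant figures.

L = 4000 × 8 = 32000 bits.
Transmission delays (L/R per hop): 0.128, 0.0747664, 0.16, 0.0627451, 0.0228571 ms; sum = 0.448369 ms.
Propagation delays (d/s per hop): 0.00146, 0.00031913, 0.00242, 0.00167539, 1.77143e-05 ms; sum = 0.00589224 ms.
End-to-end = 0.454 ms.

0.454 ms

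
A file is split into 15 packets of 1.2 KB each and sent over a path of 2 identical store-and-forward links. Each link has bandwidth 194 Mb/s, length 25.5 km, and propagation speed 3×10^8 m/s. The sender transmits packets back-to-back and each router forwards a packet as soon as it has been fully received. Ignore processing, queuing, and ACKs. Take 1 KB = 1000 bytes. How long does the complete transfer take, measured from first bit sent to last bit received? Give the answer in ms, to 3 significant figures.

0.962 ms

Per-hop transmission t_tx = L/R = 9600/194000000 = 0.0494845 ms.
Per-hop propagation t_prop = 25500/300000000 = 0.085 ms.
Pipeline fill: first packet needs 2·t_tx to clear all hops; remaining 14 packets each add one t_tx.
Total = (2+15-1)·t_tx + 2·t_prop = 16·0.0494845 + 2·0.085 = 0.962 ms.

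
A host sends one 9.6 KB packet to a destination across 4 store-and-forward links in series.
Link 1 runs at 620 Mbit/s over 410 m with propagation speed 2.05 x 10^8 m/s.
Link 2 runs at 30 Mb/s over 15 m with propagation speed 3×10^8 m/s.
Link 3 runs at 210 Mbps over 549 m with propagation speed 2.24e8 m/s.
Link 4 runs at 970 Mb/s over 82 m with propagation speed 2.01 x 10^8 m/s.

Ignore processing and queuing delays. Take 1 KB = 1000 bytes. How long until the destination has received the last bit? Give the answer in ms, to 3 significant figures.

L = 76800 bits.
Transmission delays (L/R per hop): 0.123871, 2.56, 0.365714, 0.0791753 ms; sum = 3.12876 ms.
Propagation delays (d/s per hop): 0.002, 5e-05, 0.00245089, 0.00040796 ms; sum = 0.00490885 ms.
End-to-end = 3.13 ms.

3.13 ms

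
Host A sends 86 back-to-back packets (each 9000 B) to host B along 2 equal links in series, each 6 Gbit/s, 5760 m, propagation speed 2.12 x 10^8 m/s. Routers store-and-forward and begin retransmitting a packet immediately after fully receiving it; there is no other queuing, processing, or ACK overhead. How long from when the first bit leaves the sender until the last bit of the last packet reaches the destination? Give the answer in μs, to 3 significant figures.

Per-hop transmission t_tx = L/R = 72000/6000000000 = 12 μs.
Per-hop propagation t_prop = 5760/212000000 = 27.1698 μs.
Pipeline fill: first packet needs 2·t_tx to clear all hops; remaining 85 packets each add one t_tx.
Total = (2+86-1)·t_tx + 2·t_prop = 87·12 + 2·27.1698 = 1100 μs.

1100 μs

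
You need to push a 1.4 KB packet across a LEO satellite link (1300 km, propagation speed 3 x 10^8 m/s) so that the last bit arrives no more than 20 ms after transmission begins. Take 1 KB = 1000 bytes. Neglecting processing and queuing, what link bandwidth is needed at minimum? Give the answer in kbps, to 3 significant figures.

715 kbps

L = 11200 bits.
Propagation delay = 1300000 / 300000000 = 4.33333 ms.
Transmission budget = 20 − 4.33333 = 15.6667 ms.
R ≥ L / t_tx = 11200 bits / 0.0156667 s = 715 kbps.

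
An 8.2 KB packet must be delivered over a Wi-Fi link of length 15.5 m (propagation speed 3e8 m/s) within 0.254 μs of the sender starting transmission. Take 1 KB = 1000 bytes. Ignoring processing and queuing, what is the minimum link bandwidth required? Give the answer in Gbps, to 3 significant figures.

L = 65600 bits.
Propagation delay = 15.5 / 300000000 = 0.0516667 μs.
Transmission budget = 0.254 − 0.0516667 = 0.202333 μs.
R ≥ L / t_tx = 65600 bits / 2.02333e-07 s = 324 Gbps.

324 Gbps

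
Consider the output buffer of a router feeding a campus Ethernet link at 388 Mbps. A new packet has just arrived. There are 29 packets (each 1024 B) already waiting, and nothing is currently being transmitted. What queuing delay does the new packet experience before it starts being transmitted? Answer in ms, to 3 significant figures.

Each queued packet: L/R = 8192/388000000 = 0.0211134 ms.
29 queued → 0.612289 ms.
Queuing delay = 0.612 ms.

0.612 ms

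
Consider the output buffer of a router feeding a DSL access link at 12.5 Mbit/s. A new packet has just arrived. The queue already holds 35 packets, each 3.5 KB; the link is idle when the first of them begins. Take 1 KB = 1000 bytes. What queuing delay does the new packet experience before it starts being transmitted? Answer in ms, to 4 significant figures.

78.40 ms

Each queued packet: L/R = 28000/12500000 = 2.24 ms.
35 queued → 78.4 ms.
Queuing delay = 78.40 ms.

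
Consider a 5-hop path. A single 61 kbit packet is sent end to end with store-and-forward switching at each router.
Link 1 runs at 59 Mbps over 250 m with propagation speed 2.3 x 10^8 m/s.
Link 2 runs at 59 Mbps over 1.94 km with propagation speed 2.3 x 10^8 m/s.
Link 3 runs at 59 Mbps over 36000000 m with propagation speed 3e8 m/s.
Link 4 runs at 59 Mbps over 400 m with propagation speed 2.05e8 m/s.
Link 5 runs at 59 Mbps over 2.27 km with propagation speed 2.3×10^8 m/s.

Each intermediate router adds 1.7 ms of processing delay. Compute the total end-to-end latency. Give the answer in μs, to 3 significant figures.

L = 61000 bits.
Transmission delay per hop = L/R = 61000/59000000 = 1033.9 μs; 5 hops → 5169.49 μs.
Propagation delays (d/s per hop): 1.08696, 8.43478, 120000, 1.95122, 9.86957 μs; sum = 120021 μs.
Processing at 4 router(s): 4 × 1.7 ms = 6800 μs.
End-to-end = 132000 μs.

132000 μs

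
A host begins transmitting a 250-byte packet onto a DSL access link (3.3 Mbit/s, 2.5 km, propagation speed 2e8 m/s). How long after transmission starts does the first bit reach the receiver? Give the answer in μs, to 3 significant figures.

12.5 μs

First bit experiences only propagation delay: d/s = 2500/200000000 = 12.5 μs.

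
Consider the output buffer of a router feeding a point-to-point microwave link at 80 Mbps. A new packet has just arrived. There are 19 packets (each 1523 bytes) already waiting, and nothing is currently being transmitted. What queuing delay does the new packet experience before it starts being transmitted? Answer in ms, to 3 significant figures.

Each queued packet: L/R = 12184/80000000 = 0.1523 ms.
19 queued → 2.8937 ms.
Queuing delay = 2.89 ms.

2.89 ms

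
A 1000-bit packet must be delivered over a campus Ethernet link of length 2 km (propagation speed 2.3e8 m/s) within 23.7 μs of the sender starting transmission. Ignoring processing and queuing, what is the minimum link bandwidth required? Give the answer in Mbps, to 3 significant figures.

66.6 Mbps

Propagation delay = 2000 / 2.3e+08 = 8.69565 μs.
Transmission budget = 23.7 − 8.69565 = 15.0043 μs.
R ≥ L / t_tx = 1000 bits / 1.50043e-05 s = 66.6 Mbps.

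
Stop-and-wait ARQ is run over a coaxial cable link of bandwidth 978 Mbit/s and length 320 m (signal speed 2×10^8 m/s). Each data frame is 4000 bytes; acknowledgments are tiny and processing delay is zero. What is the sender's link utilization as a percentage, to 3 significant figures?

t_tx = L/R = 32000/978000000 = 3.27198e-05 s.
t_prop = 320/200000000 = 1.6e-06 s; RTT = 3.2e-06 s.
Cycle = t_tx + RTT = 3.59198e-05 s.
Utilization = t_tx / cycle = 3.27198e-05/3.59198e-05 = 91.1 %.

91.1 %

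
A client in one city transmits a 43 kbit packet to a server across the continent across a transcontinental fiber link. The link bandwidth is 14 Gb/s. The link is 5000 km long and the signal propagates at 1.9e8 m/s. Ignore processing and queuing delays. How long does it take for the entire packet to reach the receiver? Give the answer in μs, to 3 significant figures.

26300 μs

L = 43000 bits.
Transmission delay = L/R = 43000 / 14000000000 = 3.07143 μs.
Propagation delay = d/s = 5000000 m / 190000000 m/s = 26315.8 μs.
Total = 26300 μs.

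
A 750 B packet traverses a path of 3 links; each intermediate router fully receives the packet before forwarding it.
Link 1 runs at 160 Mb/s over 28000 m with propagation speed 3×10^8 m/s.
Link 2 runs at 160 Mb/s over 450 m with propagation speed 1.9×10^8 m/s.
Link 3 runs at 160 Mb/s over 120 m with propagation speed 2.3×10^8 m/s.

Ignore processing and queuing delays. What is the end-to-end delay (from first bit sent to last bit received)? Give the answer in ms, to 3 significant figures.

0.209 ms

L = 750 × 8 = 6000 bits.
Transmission delay per hop = L/R = 6000/160000000 = 0.0375 ms; 3 hops → 0.1125 ms.
Propagation delays (d/s per hop): 0.0933333, 0.00236842, 0.000521739 ms; sum = 0.0962235 ms.
End-to-end = 0.209 ms.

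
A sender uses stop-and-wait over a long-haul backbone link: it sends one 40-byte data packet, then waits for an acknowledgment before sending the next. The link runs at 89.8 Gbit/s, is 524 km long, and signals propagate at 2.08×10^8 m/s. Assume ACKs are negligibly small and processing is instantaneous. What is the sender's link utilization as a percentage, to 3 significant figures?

t_tx = L/R = 320/89800000000 = 3.56347e-09 s.
t_prop = 524000/208000000 = 0.00251923 s; RTT = 0.00503846 s.
Cycle = t_tx + RTT = 0.00503847 s.
Utilization = t_tx / cycle = 3.56347e-09/0.00503847 = 0.0000707 %.

0.0000707 %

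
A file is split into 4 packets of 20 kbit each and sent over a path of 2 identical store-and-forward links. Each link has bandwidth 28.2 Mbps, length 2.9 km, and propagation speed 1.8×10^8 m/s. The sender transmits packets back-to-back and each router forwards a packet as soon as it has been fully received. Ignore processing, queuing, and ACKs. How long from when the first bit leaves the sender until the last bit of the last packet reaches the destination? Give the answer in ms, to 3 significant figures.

3.58 ms

Per-hop transmission t_tx = L/R = 20000/28200000 = 0.70922 ms.
Per-hop propagation t_prop = 2900/180000000 = 0.0161111 ms.
Pipeline fill: first packet needs 2·t_tx to clear all hops; remaining 3 packets each add one t_tx.
Total = (2+4-1)·t_tx + 2·t_prop = 5·0.70922 + 2·0.0161111 = 3.58 ms.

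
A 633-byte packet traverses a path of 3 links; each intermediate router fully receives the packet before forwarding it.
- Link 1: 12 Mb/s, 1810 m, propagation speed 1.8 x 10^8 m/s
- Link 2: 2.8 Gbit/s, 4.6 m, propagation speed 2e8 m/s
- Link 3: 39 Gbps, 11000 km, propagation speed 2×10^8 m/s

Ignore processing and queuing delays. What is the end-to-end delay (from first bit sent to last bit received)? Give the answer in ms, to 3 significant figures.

55.4 ms

L = 633 × 8 = 5064 bits.
Transmission delays (L/R per hop): 0.422, 0.00180857, 0.000129846 ms; sum = 0.423938 ms.
Propagation delays (d/s per hop): 0.0100556, 2.3e-05, 55 ms; sum = 55.0101 ms.
End-to-end = 55.4 ms.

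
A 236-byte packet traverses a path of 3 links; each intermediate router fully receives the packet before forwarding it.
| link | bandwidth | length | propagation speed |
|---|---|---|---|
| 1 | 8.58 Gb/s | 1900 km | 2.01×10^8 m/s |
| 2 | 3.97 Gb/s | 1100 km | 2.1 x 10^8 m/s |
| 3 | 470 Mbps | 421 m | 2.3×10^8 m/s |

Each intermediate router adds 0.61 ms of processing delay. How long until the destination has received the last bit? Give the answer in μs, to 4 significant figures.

15920 μs

L = 236 × 8 = 1888 bits.
Transmission delays (L/R per hop): 0.220047, 0.475567, 4.01702 μs; sum = 4.71263 μs.
Propagation delays (d/s per hop): 9452.74, 5238.1, 1.83043 μs; sum = 14692.7 μs.
Processing at 2 router(s): 2 × 0.61 ms = 1220 μs.
End-to-end = 15920 μs.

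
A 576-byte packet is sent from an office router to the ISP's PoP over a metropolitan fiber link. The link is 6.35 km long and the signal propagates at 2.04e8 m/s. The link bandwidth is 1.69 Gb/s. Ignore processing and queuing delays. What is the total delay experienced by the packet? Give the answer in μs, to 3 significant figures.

L = 576 × 8 = 4608 bits.
Transmission delay = L/R = 4608 / 1690000000 = 2.72663 μs.
Propagation delay = d/s = 6350 m / 204000000 m/s = 31.1275 μs.
Total = 33.9 μs.

33.9 μs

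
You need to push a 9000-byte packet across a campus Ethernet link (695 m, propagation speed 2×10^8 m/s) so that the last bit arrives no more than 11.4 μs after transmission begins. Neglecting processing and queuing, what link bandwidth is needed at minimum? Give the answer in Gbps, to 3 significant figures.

9.09 Gbps

L = 72000 bits.
Propagation delay = 695 / 200000000 = 3.475 μs.
Transmission budget = 11.4 − 3.475 = 7.925 μs.
R ≥ L / t_tx = 72000 bits / 7.925e-06 s = 9.09 Gbps.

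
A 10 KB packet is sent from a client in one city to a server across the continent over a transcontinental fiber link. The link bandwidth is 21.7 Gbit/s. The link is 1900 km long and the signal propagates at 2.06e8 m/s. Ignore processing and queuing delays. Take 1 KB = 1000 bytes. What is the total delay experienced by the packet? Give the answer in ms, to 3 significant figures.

L = 80000 bits.
Transmission delay = L/R = 80000 / 21700000000 = 0.00368664 ms.
Propagation delay = d/s = 1900000 m / 206000000 m/s = 9.2233 ms.
Total = 9.23 ms.

9.23 ms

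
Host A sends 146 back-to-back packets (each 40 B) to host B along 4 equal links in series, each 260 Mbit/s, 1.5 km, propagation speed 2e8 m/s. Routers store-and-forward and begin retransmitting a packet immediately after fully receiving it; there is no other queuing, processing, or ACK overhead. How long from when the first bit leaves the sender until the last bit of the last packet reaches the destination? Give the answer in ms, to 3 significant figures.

Per-hop transmission t_tx = L/R = 320/260000000 = 0.00123077 ms.
Per-hop propagation t_prop = 1500/200000000 = 0.0075 ms.
Pipeline fill: first packet needs 4·t_tx to clear all hops; remaining 145 packets each add one t_tx.
Total = (4+146-1)·t_tx + 4·t_prop = 149·0.00123077 + 4·0.0075 = 0.213 ms.

0.213 ms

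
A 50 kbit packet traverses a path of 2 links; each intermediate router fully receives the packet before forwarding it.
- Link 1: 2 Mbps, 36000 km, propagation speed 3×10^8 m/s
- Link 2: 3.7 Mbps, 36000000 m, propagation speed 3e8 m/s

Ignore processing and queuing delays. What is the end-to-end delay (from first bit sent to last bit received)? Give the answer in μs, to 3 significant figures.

L = 50000 bits.
Transmission delays (L/R per hop): 25000, 13513.5 μs; sum = 38513.5 μs.
Propagation delays (d/s per hop): 120000, 120000 μs; sum = 240000 μs.
End-to-end = 279000 μs.

279000 μs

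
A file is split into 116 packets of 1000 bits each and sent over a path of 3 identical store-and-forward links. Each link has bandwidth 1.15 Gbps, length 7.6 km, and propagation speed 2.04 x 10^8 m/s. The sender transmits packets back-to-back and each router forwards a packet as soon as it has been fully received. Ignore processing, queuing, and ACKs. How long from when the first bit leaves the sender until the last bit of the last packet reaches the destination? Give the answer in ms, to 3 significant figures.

0.214 ms

Per-hop transmission t_tx = L/R = 1000/1150000000 = 0.000869565 ms.
Per-hop propagation t_prop = 7600/204000000 = 0.0372549 ms.
Pipeline fill: first packet needs 3·t_tx to clear all hops; remaining 115 packets each add one t_tx.
Total = (3+116-1)·t_tx + 3·t_prop = 118·0.000869565 + 3·0.0372549 = 0.214 ms.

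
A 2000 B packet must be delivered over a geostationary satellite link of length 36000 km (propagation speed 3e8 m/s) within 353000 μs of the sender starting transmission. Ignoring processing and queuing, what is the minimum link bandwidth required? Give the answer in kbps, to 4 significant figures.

L = 16000 bits.
Propagation delay = 36000000 / 300000000 = 120000 μs.
Transmission budget = 353000 − 120000 = 233000 μs.
R ≥ L / t_tx = 16000 bits / 0.233 s = 68.67 kbps.

68.67 kbps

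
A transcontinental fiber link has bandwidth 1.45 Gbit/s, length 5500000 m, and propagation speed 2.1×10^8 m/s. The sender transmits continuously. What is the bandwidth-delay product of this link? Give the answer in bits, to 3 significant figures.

38000000 bits

Propagation delay = 5500000 / 210000000 = 0.0261905 s.
BDP = R × t_prop = 1450000000 × 0.0261905 = 37976200 bits.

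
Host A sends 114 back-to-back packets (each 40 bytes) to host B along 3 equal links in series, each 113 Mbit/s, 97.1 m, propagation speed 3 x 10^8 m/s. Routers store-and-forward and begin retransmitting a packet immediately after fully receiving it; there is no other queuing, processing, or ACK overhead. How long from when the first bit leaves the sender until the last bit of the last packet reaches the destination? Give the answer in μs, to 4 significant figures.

Per-hop transmission t_tx = L/R = 320/113000000 = 2.83186 μs.
Per-hop propagation t_prop = 97.1/300000000 = 0.323667 μs.
Pipeline fill: first packet needs 3·t_tx to clear all hops; remaining 113 packets each add one t_tx.
Total = (3+114-1)·t_tx + 3·t_prop = 116·2.83186 + 3·0.323667 = 329.5 μs.

329.5 μs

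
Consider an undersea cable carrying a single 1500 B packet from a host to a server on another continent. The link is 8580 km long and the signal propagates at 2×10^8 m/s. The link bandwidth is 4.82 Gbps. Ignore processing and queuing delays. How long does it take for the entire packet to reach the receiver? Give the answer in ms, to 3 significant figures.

L = 1500 × 8 = 12000 bits.
Transmission delay = L/R = 12000 / 4820000000 = 0.00248963 ms.
Propagation delay = d/s = 8580000 m / 200000000 m/s = 42.9 ms.
Total = 42.9 ms.

42.9 ms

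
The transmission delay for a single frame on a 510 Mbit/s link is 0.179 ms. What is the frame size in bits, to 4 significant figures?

L = R × t_tx = 510000000 b/s × 0.000179 s = 91290 bits.

91290 bits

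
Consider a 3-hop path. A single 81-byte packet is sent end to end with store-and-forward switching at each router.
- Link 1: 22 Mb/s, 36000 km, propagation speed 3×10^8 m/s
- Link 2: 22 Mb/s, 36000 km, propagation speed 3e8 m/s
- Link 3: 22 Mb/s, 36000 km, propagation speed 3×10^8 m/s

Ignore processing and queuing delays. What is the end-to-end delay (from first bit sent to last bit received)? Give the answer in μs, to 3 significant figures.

360000 μs

L = 81 × 8 = 648 bits.
Transmission delay per hop = L/R = 648/22000000 = 29.4545 μs; 3 hops → 88.3636 μs.
Propagation delays (d/s per hop): 120000, 120000, 120000 μs; sum = 360000 μs.
End-to-end = 360000 μs.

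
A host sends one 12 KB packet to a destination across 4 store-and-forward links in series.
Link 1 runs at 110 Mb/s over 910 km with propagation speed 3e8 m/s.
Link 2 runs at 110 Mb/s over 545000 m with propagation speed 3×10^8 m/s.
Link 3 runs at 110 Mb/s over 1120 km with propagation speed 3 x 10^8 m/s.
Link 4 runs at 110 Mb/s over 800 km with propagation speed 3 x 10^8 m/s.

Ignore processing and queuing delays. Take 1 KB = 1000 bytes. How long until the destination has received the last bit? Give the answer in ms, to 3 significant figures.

14.7 ms

L = 96000 bits.
Transmission delay per hop = L/R = 96000/110000000 = 0.872727 ms; 4 hops → 3.49091 ms.
Propagation delays (d/s per hop): 3.03333, 1.81667, 3.73333, 2.66667 ms; sum = 11.25 ms.
End-to-end = 14.7 ms.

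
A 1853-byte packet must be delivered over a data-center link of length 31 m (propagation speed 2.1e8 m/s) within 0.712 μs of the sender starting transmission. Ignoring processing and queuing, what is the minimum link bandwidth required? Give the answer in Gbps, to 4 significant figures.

L = 14824 bits.
Propagation delay = 31 / 210000000 = 0.147619 μs.
Transmission budget = 0.712 − 0.147619 = 0.564381 μs.
R ≥ L / t_tx = 14824 bits / 5.64381e-07 s = 26.27 Gbps.

26.27 Gbps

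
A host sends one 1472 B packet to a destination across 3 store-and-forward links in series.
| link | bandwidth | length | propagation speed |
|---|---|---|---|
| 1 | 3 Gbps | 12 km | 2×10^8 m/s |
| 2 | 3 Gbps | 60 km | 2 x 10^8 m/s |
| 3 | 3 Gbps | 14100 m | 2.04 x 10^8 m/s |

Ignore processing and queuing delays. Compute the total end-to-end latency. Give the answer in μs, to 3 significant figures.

L = 1472 × 8 = 11776 bits.
Transmission delay per hop = L/R = 11776/3000000000 = 3.92533 μs; 3 hops → 11.776 μs.
Propagation delays (d/s per hop): 60, 300, 69.1176 μs; sum = 429.118 μs.
End-to-end = 441 μs.

441 μs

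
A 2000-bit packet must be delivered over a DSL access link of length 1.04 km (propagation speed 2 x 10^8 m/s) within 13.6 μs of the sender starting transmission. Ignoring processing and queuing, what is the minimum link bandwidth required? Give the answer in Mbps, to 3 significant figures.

Propagation delay = 1040 / 200000000 = 5.2 μs.
Transmission budget = 13.6 − 5.2 = 8.4 μs.
R ≥ L / t_tx = 2000 bits / 8.4e-06 s = 238 Mbps.

238 Mbps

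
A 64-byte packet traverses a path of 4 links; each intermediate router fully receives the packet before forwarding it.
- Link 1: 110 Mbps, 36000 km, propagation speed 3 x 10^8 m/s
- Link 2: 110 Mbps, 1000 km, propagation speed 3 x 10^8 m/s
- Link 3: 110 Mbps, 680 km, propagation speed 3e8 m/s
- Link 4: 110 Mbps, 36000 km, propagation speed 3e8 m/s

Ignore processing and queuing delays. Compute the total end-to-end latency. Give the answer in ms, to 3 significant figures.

246 ms

L = 64 × 8 = 512 bits.
Transmission delay per hop = L/R = 512/110000000 = 0.00465455 ms; 4 hops → 0.0186182 ms.
Propagation delays (d/s per hop): 120, 3.33333, 2.26667, 120 ms; sum = 245.6 ms.
End-to-end = 246 ms.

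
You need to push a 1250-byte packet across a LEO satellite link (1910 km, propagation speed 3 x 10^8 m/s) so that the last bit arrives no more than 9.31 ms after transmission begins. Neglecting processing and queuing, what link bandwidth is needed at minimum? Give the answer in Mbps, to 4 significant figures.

L = 10000 bits.
Propagation delay = 1910000 / 300000000 = 6.36667 ms.
Transmission budget = 9.31 − 6.36667 = 2.94333 ms.
R ≥ L / t_tx = 10000 bits / 0.00294333 s = 3.398 Mbps.

3.398 Mbps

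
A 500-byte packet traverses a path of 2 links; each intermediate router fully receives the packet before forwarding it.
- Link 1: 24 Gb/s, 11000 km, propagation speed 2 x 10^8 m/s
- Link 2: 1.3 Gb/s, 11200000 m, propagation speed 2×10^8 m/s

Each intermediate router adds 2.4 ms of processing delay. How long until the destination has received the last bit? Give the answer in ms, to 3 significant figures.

L = 500 × 8 = 4000 bits.
Transmission delays (L/R per hop): 0.000166667, 0.00307692 ms; sum = 0.00324359 ms.
Propagation delays (d/s per hop): 55, 56 ms; sum = 111 ms.
Processing at 1 router(s): 1 × 2.4 ms = 2.4 ms.
End-to-end = 113 ms.

113 ms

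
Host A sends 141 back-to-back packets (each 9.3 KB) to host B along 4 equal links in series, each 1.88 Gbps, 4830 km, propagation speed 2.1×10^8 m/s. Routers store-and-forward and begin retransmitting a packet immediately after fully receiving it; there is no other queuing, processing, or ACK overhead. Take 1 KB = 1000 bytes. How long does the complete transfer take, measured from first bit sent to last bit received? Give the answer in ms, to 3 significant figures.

97.7 ms

Per-hop transmission t_tx = L/R = 74400/1880000000 = 0.0395745 ms.
Per-hop propagation t_prop = 4830000/210000000 = 23 ms.
Pipeline fill: first packet needs 4·t_tx to clear all hops; remaining 140 packets each add one t_tx.
Total = (4+141-1)·t_tx + 4·t_prop = 144·0.0395745 + 4·23 = 97.7 ms.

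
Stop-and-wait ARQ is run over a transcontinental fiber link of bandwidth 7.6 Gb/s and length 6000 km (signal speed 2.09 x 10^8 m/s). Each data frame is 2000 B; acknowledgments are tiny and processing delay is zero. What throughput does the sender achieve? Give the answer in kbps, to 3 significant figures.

279 kbps

t_tx = L/R = 16000/7600000000 = 2.10526e-06 s.
t_prop = 6000000/209000000 = 0.0287081 s; RTT = 0.0574163 s.
Cycle = t_tx + RTT = 0.0574184 s.
Throughput = L / cycle = 16000 / 0.0574184 = 279 kbps.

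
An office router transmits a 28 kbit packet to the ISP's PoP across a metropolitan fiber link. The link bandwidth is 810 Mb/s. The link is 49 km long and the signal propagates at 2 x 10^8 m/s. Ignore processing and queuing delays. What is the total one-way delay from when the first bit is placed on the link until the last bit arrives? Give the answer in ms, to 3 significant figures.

L = 28000 bits.
Transmission delay = L/R = 28000 / 810000000 = 0.0345679 ms.
Propagation delay = d/s = 49000 m / 200000000 m/s = 0.245 ms.
Total = 0.280 ms.

0.280 ms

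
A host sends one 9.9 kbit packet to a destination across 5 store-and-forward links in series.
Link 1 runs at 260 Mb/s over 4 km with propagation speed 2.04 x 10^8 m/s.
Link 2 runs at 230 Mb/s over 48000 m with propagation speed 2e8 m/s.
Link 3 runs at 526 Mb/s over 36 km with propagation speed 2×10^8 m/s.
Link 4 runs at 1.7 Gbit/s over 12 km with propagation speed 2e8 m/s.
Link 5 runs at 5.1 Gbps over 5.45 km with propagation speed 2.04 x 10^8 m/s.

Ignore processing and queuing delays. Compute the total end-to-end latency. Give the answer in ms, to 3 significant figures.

L = 9900 bits.
Transmission delays (L/R per hop): 0.0380769, 0.0430435, 0.0188213, 0.00582353, 0.00194118 ms; sum = 0.107706 ms.
Propagation delays (d/s per hop): 0.0196078, 0.24, 0.18, 0.06, 0.0267157 ms; sum = 0.526324 ms.
End-to-end = 0.634 ms.

0.634 ms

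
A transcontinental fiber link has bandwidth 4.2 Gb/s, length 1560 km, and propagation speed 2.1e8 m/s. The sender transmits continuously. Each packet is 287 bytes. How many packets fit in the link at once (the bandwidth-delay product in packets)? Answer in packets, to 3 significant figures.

Propagation delay = 1560000 / 210000000 = 0.00742857 s.
BDP = R × t_prop = 4200000000 × 0.00742857 = 31200000 bits.
In packets of 2296 bits: 13600 packets.

13600 packets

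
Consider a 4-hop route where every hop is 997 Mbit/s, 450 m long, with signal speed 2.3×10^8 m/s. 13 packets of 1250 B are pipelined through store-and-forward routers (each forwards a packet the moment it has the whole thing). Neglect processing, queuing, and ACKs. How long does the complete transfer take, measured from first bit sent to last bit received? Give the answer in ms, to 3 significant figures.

0.168 ms

Per-hop transmission t_tx = L/R = 10000/997000000 = 0.0100301 ms.
Per-hop propagation t_prop = 450/2.3e+08 = 0.00195652 ms.
Pipeline fill: first packet needs 4·t_tx to clear all hops; remaining 12 packets each add one t_tx.
Total = (4+13-1)·t_tx + 4·t_prop = 16·0.0100301 + 4·0.00195652 = 0.168 ms.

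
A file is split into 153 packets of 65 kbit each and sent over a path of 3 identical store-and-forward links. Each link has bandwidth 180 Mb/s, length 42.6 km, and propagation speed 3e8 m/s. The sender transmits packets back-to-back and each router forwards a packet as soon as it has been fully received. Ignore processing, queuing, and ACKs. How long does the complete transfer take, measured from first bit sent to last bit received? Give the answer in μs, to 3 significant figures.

56400 μs

Per-hop transmission t_tx = L/R = 65000/180000000 = 361.111 μs.
Per-hop propagation t_prop = 42600/300000000 = 142 μs.
Pipeline fill: first packet needs 3·t_tx to clear all hops; remaining 152 packets each add one t_tx.
Total = (3+153-1)·t_tx + 3·t_prop = 155·361.111 + 3·142 = 56400 μs.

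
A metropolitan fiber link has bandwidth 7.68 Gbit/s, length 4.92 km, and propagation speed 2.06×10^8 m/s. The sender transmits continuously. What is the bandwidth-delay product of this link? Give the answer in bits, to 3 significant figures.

Propagation delay = 4920 / 206000000 = 2.38835e-05 s.
BDP = R × t_prop = 7680000000 × 2.38835e-05 = 183425 bits.

183000 bits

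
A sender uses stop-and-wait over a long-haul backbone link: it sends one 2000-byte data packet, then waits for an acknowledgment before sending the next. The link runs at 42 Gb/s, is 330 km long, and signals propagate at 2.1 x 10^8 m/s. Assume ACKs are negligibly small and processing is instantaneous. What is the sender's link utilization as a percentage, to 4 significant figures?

t_tx = L/R = 16000/42000000000 = 3.80952e-07 s.
t_prop = 330000/210000000 = 0.00157143 s; RTT = 0.00314286 s.
Cycle = t_tx + RTT = 0.00314324 s.
Utilization = t_tx / cycle = 3.80952e-07/0.00314324 = 0.01212 %.

0.01212 %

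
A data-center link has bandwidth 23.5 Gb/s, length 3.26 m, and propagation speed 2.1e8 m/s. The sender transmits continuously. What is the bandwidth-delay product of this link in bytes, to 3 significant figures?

45.6 bytes

Propagation delay = 3.26 / 210000000 = 1.55238e-08 s.
BDP = R × t_prop = 23500000000 × 1.55238e-08 = 364.81 bits.
In bytes: 364.81/8 = 45.6 bytes.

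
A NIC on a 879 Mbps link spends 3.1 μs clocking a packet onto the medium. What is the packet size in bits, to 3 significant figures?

L = R × t_tx = 879000000 b/s × 3.1e-06 s = 2724.9 bits.

2720 bits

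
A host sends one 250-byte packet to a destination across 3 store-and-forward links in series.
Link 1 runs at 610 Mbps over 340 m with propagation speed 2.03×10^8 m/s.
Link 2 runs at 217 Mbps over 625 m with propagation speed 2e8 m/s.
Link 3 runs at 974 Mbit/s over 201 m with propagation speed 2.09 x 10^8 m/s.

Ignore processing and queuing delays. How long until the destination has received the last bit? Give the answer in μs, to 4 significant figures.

20.31 μs

L = 250 × 8 = 2000 bits.
Transmission delays (L/R per hop): 3.27869, 9.21659, 2.05339 μs; sum = 14.5487 μs.
Propagation delays (d/s per hop): 1.67488, 3.125, 0.961722 μs; sum = 5.7616 μs.
End-to-end = 20.31 μs.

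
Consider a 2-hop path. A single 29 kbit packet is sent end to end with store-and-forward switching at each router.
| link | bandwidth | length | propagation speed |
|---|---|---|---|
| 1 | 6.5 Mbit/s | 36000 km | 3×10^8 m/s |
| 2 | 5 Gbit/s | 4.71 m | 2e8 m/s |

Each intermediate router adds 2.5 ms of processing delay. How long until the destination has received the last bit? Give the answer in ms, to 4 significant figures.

L = 29000 bits.
Transmission delays (L/R per hop): 4.46154, 0.0058 ms; sum = 4.46734 ms.
Propagation delays (d/s per hop): 120, 2.355e-05 ms; sum = 120 ms.
Processing at 1 router(s): 1 × 2.5 ms = 2.5 ms.
End-to-end = 127.0 ms.

127.0 ms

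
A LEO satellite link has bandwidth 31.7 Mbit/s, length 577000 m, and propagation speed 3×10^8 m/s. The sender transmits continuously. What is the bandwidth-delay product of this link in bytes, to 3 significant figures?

Propagation delay = 577000 / 300000000 = 0.00192333 s.
BDP = R × t_prop = 31700000 × 0.00192333 = 60969.7 bits.
In bytes: 60969.7/8 = 7620 bytes.

7620 bytes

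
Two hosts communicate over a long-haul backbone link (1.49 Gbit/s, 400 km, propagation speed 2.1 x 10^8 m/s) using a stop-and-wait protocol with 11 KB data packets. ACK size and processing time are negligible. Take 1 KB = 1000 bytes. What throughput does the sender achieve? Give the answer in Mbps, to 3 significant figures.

t_tx = L/R = 88000/1490000000 = 5.90604e-05 s.
t_prop = 400000/210000000 = 0.00190476 s; RTT = 0.00380952 s.
Cycle = t_tx + RTT = 0.00386858 s.
Throughput = L / cycle = 88000 / 0.00386858 = 22.7 Mbps.

22.7 Mbps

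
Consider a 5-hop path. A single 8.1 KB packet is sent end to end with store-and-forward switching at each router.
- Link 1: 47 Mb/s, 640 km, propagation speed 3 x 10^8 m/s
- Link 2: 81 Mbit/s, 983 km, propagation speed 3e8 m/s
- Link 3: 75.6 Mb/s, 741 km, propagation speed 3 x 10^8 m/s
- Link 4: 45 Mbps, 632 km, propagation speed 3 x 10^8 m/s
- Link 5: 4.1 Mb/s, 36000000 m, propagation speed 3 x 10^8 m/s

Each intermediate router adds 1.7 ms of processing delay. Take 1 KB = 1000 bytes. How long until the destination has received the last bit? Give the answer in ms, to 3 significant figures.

157 ms

L = 64800 bits.
Transmission delays (L/R per hop): 1.37872, 0.8, 0.857143, 1.44, 15.8049 ms; sum = 20.2807 ms.
Propagation delays (d/s per hop): 2.13333, 3.27667, 2.47, 2.10667, 120 ms; sum = 129.987 ms.
Processing at 4 router(s): 4 × 1.7 ms = 6.8 ms.
End-to-end = 157 ms.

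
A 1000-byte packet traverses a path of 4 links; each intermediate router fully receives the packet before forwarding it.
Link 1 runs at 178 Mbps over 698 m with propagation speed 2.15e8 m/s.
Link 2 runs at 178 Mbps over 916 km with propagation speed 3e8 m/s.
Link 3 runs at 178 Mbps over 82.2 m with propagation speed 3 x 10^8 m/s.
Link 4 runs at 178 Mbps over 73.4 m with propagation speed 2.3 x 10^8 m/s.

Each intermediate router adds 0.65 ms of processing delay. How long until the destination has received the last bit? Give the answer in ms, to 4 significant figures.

L = 1000 × 8 = 8000 bits.
Transmission delay per hop = L/R = 8000/178000000 = 0.0449438 ms; 4 hops → 0.179775 ms.
Propagation delays (d/s per hop): 0.00324651, 3.05333, 0.000274, 0.00031913 ms; sum = 3.05717 ms.
Processing at 3 router(s): 3 × 0.65 ms = 1.95 ms.
End-to-end = 5.187 ms.

5.187 ms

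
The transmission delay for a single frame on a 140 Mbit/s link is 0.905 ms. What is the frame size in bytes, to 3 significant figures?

L = R × t_tx = 140000000 b/s × 0.000905 s = 126700 bits.
In bytes: 126700 / 8 = 15800 bytes.

15800 bytes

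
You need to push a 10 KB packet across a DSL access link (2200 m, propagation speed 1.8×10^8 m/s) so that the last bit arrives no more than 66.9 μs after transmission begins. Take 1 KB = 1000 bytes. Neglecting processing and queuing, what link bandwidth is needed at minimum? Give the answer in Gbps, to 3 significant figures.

1.46 Gbps

L = 80000 bits.
Propagation delay = 2200 / 180000000 = 12.2222 μs.
Transmission budget = 66.9 − 12.2222 = 54.6778 μs.
R ≥ L / t_tx = 80000 bits / 5.46778e-05 s = 1.46 Gbps.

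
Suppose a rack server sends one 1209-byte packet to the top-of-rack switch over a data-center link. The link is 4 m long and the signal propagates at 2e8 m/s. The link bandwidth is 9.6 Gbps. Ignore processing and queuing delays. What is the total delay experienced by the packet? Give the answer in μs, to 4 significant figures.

1.028 μs

L = 1209 × 8 = 9672 bits.
Transmission delay = L/R = 9672 / 9600000000 = 1.0075 μs.
Propagation delay = d/s = 4 m / 200000000 m/s = 0.02 μs.
Total = 1.028 μs.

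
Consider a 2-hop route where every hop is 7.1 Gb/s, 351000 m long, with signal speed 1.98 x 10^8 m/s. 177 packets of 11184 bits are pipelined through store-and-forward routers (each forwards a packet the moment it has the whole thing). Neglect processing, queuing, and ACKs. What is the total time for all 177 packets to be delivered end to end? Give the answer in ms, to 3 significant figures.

Per-hop transmission t_tx = L/R = 11184/7100000000 = 0.00157521 ms.
Per-hop propagation t_prop = 351000/198000000 = 1.77273 ms.
Pipeline fill: first packet needs 2·t_tx to clear all hops; remaining 176 packets each add one t_tx.
Total = (2+177-1)·t_tx + 2·t_prop = 178·0.00157521 + 2·1.77273 = 3.83 ms.

3.83 ms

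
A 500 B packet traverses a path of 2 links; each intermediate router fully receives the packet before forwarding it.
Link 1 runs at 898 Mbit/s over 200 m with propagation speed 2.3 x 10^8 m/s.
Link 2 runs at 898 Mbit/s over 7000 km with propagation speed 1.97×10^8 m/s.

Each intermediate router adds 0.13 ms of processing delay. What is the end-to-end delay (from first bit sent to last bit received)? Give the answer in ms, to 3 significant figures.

35.7 ms

L = 500 × 8 = 4000 bits.
Transmission delay per hop = L/R = 4000/898000000 = 0.00445434 ms; 2 hops → 0.00890869 ms.
Propagation delays (d/s per hop): 0.000869565, 35.533 ms; sum = 35.5339 ms.
Processing at 1 router(s): 1 × 0.13 ms = 0.13 ms.
End-to-end = 35.7 ms.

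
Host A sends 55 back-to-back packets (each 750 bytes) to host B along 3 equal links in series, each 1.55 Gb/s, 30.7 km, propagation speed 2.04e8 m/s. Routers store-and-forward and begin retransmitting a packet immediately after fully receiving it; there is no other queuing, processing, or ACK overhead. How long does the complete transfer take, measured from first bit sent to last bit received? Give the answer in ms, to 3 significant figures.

Per-hop transmission t_tx = L/R = 6000/1550000000 = 0.00387097 ms.
Per-hop propagation t_prop = 30700/204000000 = 0.15049 ms.
Pipeline fill: first packet needs 3·t_tx to clear all hops; remaining 54 packets each add one t_tx.
Total = (3+55-1)·t_tx + 3·t_prop = 57·0.00387097 + 3·0.15049 = 0.672 ms.

0.672 ms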